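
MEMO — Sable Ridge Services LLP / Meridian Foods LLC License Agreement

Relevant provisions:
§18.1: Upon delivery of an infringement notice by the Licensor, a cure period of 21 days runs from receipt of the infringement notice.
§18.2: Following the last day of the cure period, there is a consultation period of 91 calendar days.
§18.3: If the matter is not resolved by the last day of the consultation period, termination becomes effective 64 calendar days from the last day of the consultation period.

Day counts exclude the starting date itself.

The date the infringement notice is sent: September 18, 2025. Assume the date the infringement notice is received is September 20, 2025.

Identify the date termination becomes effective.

March 15, 2026

Adding 21 calendar days to September 20, 2025 gives October 11, 2025, which is the last day of the cure period.
The last day of the consultation period: 91 calendar days after October 11, 2025 is January 10, 2026.
The date termination becomes effective: 64 calendar days after January 10, 2026 is March 15, 2026.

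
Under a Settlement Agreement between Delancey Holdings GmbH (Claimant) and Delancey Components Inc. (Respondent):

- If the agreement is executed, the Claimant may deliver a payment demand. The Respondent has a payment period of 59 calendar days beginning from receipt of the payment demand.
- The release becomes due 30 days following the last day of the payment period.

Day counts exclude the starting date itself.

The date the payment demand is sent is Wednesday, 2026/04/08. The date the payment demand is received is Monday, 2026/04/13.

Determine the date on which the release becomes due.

2026/07/11

The last day of the payment period: 2026/04/13 + 59 days = 2026/06/11.
The date on which the release becomes due: 30 calendar days after 2026/06/11 is 2026/07/11.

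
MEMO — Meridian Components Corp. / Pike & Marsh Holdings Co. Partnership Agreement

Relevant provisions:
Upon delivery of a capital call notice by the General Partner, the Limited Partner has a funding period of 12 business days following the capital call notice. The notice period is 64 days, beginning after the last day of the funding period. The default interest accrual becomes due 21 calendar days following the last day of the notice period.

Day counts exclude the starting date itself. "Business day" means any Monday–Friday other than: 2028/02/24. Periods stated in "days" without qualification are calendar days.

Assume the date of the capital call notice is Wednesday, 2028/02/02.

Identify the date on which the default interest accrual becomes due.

The last day of the funding period: 12 business days after Wednesday, 2028/02/02, skipping weekends — Feb 3, Feb 4, Feb 7, Feb 8, …, Feb 16, Feb 17, Feb 18 — lands on Friday, 2028/02/18.
The last day of the notice period: 2028/02/18 + 64 days = 2028/04/22.
The date on which the default interest accrual becomes due: 21 calendar days after 2028/04/22 is 2028/05/13.

2028/05/13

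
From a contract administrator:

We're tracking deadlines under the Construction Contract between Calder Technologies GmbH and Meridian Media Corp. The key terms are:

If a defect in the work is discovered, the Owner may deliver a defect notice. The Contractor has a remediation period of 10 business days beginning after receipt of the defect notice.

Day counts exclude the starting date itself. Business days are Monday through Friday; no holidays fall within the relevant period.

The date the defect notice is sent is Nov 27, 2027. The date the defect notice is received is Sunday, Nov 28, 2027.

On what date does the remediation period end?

The last day of the remediation period: 10 business days after Sunday, Nov 28, 2027, skipping weekends — Nov 29, Nov 30, Dec 1, Dec 2, Dec 3, Dec 6, Dec 7, Dec 8, Dec 9, Dec 10 — lands on Friday, Dec 10, 2027.

Dec 10, 2027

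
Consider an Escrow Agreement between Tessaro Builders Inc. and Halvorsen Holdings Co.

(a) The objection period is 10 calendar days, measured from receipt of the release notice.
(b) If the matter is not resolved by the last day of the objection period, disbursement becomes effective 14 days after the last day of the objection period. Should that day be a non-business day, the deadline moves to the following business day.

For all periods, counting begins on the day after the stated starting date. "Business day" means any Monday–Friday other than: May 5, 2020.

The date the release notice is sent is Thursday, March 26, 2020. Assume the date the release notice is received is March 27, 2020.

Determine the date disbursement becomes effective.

April 20, 2020

The last day of the objection period: 10 calendar days after March 27, 2020 is April 6, 2020.
The date disbursement becomes effective: 14 calendar days after April 6, 2020 is April 20, 2020. April 20, 2020 is a Monday and is not a listed holiday, so no roll-forward applies.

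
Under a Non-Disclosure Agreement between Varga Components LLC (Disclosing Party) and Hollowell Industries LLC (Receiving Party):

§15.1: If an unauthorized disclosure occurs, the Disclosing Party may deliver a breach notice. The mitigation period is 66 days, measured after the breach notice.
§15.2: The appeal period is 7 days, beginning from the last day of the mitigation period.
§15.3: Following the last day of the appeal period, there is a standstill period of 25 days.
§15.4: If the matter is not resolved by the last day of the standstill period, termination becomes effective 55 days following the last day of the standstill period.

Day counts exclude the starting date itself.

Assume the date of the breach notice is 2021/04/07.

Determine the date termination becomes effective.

Adding 66 calendar days to 2021/04/07 gives 2021/06/12, which is the last day of the mitigation period.
The last day of the appeal period: 7 calendar days after 2021/06/12 is 2021/06/19.
The last day of the standstill period: 25 calendar days after 2021/06/19 is 2021/07/14.
The date termination becomes effective: 2021/07/14 + 55 days = 2021/09/07.

2021/09/07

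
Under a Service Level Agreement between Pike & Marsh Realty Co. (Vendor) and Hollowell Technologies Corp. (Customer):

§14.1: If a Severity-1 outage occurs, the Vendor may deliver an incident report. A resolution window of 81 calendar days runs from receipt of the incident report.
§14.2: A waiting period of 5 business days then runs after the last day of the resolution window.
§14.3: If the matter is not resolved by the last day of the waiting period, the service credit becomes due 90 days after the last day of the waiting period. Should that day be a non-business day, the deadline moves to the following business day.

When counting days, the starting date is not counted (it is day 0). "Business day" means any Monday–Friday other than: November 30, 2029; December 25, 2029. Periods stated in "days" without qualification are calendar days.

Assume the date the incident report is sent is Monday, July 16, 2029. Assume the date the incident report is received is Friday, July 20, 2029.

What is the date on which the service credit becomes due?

The last day of the resolution window: July 20, 2029 + 81 days = October 9, 2029.
The last day of the waiting period: counting 5 business days from Tuesday, October 9, 2029 (Oct 10, Oct 11, Oct 12, Oct 15, Oct 16, skipping weekends) reaches Tuesday, October 16, 2029.
Adding 90 calendar days to October 16, 2029 gives January 14, 2030, which is the date on which the service credit becomes due. January 14, 2030 is a Monday and is not a listed holiday, so no roll-forward applies.

January 14, 2030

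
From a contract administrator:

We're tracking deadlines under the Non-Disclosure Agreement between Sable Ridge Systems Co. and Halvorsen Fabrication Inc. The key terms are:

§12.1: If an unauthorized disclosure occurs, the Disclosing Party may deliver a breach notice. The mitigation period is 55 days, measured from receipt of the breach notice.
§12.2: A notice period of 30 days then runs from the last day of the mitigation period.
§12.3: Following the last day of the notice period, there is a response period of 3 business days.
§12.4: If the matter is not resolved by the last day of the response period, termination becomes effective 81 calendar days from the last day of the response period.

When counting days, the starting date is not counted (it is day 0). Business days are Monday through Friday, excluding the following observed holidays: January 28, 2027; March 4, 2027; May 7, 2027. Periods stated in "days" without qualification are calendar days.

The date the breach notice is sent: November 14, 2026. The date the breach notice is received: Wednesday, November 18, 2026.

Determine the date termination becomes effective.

May 8, 2027

The last day of the mitigation period: 55 calendar days after November 18, 2026 is January 12, 2027.
The last day of the notice period: January 12, 2027 + 30 days = February 11, 2027.
The last day of the response period: 3 business days after Thursday, February 11, 2027, skipping weekends — Feb 12, Feb 15, Feb 16 — lands on Tuesday, February 16, 2027.
The date termination becomes effective: 81 calendar days after February 16, 2027 is May 8, 2027.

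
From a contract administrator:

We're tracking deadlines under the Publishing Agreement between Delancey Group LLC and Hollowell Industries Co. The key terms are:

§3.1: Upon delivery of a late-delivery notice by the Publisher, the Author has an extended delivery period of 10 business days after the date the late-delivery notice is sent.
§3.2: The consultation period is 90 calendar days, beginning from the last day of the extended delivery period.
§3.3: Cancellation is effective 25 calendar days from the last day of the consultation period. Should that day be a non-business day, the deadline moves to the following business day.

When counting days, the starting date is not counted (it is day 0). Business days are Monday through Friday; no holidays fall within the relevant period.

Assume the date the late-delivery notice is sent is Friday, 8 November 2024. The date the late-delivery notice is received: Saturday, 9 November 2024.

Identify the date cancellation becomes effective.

The last day of the extended delivery period: counting 10 business days from Friday, 8 November 2024 (Nov 11, Nov 12, Nov 13, Nov 14, Nov 15, Nov 18, Nov 19, Nov 20, Nov 21, Nov 22, skipping weekends) reaches Friday, 22 November 2024.
The last day of the consultation period: 90 calendar days after 22 November 2024 is 20 February 2025.
The date cancellation becomes effective: 25 calendar days after 20 February 2025 is 17 March 2025. 17 March 2025 is a Monday, so no roll-forward applies.

17 March 2025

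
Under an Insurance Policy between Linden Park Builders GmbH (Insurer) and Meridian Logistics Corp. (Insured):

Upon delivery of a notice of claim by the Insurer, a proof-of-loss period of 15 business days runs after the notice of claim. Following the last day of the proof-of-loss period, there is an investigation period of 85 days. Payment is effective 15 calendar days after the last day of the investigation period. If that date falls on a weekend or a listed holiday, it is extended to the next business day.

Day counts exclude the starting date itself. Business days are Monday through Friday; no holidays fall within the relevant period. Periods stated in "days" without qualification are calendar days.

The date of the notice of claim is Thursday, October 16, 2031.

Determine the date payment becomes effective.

February 16, 2032

From Thursday, October 16, 2031, 15 business days (Oct 17, Oct 20, Oct 21, Oct 22, …, Nov 4, Nov 5, Nov 6, skipping weekends) brings us to Thursday, November 6, 2031, which is the last day of the proof-of-loss period.
The last day of the investigation period: 85 calendar days after November 6, 2031 is January 30, 2032.
The date payment becomes effective: 15 calendar days after January 30, 2032 is February 14, 2032. That falls on a Saturday, so it rolls to the next business day, Monday, February 16, 2032.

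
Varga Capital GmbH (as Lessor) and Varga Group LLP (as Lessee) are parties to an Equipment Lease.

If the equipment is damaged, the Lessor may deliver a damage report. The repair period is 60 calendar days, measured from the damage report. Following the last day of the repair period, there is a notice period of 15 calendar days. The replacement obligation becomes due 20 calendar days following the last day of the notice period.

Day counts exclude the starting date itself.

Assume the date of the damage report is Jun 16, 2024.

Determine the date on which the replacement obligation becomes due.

Sep 19, 2024

The last day of the repair period: 60 calendar days after Jun 16, 2024 is Aug 15, 2024.
The last day of the notice period: 15 calendar days after Aug 15, 2024 is Aug 30, 2024.
The date on which the replacement obligation becomes due: Aug 30, 2024 + 20 days = Sep 19, 2024.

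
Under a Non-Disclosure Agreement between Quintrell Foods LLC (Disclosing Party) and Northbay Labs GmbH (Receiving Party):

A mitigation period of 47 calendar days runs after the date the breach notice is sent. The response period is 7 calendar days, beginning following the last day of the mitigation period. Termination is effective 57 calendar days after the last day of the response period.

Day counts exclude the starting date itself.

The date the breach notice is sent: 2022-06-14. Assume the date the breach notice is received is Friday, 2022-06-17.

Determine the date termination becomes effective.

Adding 47 calendar days to 2022-06-14 gives 2022-07-31, which is the last day of the mitigation period.
The last day of the response period: 2022-07-31 + 7 days = 2022-08-07.
The date termination becomes effective: 57 calendar days after 2022-08-07 is 2022-10-03.

2022-10-03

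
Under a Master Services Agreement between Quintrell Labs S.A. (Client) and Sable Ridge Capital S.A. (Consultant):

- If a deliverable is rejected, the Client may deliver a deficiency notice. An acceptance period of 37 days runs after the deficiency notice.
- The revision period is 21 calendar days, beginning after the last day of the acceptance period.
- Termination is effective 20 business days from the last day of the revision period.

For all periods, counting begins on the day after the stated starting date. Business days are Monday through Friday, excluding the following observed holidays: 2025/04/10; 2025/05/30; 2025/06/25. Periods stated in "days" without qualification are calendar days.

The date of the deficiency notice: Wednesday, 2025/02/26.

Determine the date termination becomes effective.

2025/05/23

Adding 37 calendar days to 2025/02/26 gives 2025/04/04, which is the last day of the acceptance period.
The last day of the revision period: 21 calendar days after 2025/04/04 is 2025/04/25.
The date termination becomes effective: 20 business days after Friday, 2025/04/25, skipping weekends — Apr 28, Apr 29, Apr 30, May 1, …, May 21, May 22, May 23 — lands on Friday, 2025/05/23.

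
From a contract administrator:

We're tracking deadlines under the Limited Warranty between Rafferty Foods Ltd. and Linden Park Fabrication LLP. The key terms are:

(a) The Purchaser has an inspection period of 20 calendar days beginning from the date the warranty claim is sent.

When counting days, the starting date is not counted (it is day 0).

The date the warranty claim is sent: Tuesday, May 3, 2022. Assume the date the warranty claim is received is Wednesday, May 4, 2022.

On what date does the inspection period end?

May 23, 2022

The last day of the inspection period: May 3, 2022 + 20 days = May 23, 2022.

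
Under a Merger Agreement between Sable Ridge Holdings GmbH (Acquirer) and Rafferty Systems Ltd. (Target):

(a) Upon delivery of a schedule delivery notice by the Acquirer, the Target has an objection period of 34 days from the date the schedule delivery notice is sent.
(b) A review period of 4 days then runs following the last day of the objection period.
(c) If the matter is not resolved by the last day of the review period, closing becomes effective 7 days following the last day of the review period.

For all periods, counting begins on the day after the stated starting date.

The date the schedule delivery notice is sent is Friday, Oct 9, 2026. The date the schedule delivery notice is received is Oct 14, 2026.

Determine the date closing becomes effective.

The last day of the objection period: Oct 9, 2026 + 34 days = Nov 12, 2026.
The last day of the review period: 4 calendar days after Nov 12, 2026 is Nov 16, 2026.
The date closing becomes effective: Nov 16, 2026 + 7 days = Nov 23, 2026.

Nov 23, 2026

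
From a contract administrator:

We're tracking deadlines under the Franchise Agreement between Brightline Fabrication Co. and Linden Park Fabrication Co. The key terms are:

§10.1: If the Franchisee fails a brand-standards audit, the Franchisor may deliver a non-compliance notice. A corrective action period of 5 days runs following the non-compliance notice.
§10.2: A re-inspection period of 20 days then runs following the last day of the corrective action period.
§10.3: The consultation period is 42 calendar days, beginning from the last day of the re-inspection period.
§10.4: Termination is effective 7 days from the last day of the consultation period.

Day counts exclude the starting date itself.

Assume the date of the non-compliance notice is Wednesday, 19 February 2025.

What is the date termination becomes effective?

The last day of the corrective action period: 19 February 2025 + 5 days = 24 February 2025.
The last day of the re-inspection period: 24 February 2025 + 20 days = 16 March 2025.
The last day of the consultation period: 42 calendar days after 16 March 2025 is 27 April 2025.
The date termination becomes effective: 27 April 2025 + 7 days = 4 May 2025.

4 May 2025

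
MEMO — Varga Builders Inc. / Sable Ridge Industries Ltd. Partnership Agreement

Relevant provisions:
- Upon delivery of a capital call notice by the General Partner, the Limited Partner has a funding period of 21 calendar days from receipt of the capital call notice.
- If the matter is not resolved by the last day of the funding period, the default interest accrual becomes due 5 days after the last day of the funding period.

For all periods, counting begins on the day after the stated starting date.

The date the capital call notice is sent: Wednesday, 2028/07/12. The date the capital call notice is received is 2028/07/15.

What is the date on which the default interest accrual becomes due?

2028/08/10

Adding 21 calendar days to 2028/07/15 gives 2028/08/05, which is the last day of the funding period.
The date on which the default interest accrual becomes due: 5 calendar days after 2028/08/05 is 2028/08/10.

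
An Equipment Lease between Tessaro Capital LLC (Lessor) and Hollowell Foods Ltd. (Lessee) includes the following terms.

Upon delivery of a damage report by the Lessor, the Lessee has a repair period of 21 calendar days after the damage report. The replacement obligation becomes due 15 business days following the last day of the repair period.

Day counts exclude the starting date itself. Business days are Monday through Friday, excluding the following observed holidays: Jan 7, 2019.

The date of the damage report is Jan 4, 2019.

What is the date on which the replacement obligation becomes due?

The last day of the repair period: Jan 4, 2019 + 21 days = Jan 25, 2019.
The date on which the replacement obligation becomes due: counting 15 business days from Friday, Jan 25, 2019 (Jan 28, Jan 29, Jan 30, Jan 31, …, Feb 13, Feb 14, Feb 15, skipping weekends) reaches Friday, Feb 15, 2019.

Feb 15, 2019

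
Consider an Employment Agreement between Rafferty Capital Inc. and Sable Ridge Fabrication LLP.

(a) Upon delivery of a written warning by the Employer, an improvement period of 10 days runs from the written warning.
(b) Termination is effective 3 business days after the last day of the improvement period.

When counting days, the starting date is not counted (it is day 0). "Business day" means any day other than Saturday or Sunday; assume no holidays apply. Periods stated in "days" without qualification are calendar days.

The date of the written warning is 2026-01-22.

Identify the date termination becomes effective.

2026-02-04

The last day of the improvement period: 2026-01-22 + 10 days = 2026-02-01.
The date termination becomes effective: 3 business days after Sunday, 2026-02-01, skipping weekends — Feb 2, Feb 3, Feb 4 — lands on Wednesday, 2026-02-04.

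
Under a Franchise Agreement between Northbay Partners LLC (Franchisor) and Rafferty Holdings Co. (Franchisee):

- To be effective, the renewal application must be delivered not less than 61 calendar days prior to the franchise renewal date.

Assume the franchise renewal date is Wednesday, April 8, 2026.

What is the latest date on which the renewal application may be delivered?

April 8, 2026 minus 61 days is February 6, 2026.

February 6, 2026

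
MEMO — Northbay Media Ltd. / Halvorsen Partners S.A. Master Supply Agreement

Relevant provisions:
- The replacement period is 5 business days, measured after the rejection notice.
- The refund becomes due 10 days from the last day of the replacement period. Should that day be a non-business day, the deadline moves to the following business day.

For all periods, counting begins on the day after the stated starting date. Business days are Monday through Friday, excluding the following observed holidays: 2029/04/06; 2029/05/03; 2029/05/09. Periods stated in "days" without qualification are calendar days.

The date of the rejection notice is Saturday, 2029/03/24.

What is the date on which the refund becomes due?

2029/04/09

The last day of the replacement period: counting 5 business days from Saturday, 2029/03/24 (Mar 26, Mar 27, Mar 28, Mar 29, Mar 30, skipping weekends) reaches Friday, 2029/03/30.
Adding 10 calendar days to 2029/03/30 gives 2029/04/09, which is the date on which the refund becomes due. 2029/04/09 is a Monday and is not a listed holiday, so no roll-forward applies.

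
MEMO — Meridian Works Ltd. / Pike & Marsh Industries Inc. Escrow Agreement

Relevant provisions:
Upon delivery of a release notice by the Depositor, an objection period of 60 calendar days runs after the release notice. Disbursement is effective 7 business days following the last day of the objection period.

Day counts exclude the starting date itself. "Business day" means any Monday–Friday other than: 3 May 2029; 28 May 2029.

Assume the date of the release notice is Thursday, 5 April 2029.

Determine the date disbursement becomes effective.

13 June 2029

Adding 60 calendar days to 5 April 2029 gives 4 June 2029, which is the last day of the objection period.
The date disbursement becomes effective: 7 business days after Monday, 4 June 2029, skipping weekends — Jun 5, Jun 6, Jun 7, Jun 8, Jun 11, Jun 12, Jun 13 — lands on Wednesday, 13 June 2029.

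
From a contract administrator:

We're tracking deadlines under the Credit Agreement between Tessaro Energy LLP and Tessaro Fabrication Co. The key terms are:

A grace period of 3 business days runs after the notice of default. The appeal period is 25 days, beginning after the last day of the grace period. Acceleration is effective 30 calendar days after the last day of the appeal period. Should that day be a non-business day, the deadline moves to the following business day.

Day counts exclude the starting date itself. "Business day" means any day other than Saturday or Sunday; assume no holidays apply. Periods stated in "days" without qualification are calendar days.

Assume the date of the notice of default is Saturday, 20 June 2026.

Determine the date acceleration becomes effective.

18 August 2026

The last day of the grace period: 3 business days after Saturday, 20 June 2026, skipping weekends — Jun 22, Jun 23, Jun 24 — lands on Wednesday, 24 June 2026.
Adding 25 calendar days to 24 June 2026 gives 19 July 2026, which is the last day of the appeal period.
Adding 30 calendar days to 19 July 2026 gives 18 August 2026, which is the date acceleration becomes effective. 18 August 2026 is a Tuesday, so no roll-forward applies.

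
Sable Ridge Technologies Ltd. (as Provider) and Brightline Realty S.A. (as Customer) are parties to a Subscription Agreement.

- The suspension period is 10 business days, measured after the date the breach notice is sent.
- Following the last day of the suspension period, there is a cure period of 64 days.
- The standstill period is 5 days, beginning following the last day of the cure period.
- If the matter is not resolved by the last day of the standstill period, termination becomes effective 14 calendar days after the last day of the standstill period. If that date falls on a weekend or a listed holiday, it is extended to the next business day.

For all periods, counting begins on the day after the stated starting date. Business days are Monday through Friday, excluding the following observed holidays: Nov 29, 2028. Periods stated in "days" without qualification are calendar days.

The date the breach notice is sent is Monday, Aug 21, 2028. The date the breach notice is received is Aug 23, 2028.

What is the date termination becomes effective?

The last day of the suspension period: counting 10 business days from Monday, Aug 21, 2028 (Aug 22, Aug 23, Aug 24, Aug 25, Aug 28, Aug 29, Aug 30, Aug 31, Sep 1, Sep 4, skipping weekends) reaches Monday, Sep 4, 2028.
The last day of the cure period: 64 calendar days after Sep 4, 2028 is Nov 7, 2028.
The last day of the standstill period: 5 calendar days after Nov 7, 2028 is Nov 12, 2028.
The date termination becomes effective: 14 calendar days after Nov 12, 2028 is Nov 26, 2028. That falls on a Sunday, so it rolls to the next business day, Monday, Nov 27, 2028.

Nov 27, 2028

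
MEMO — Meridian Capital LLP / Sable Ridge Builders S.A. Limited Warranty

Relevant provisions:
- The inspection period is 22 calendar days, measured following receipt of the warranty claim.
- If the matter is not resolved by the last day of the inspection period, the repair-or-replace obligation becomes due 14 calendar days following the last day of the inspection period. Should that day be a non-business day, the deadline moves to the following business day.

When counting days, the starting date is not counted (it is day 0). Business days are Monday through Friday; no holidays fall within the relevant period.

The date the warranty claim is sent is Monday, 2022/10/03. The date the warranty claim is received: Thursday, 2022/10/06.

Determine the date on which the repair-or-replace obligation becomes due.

2022/11/11

The last day of the inspection period: 22 calendar days after 2022/10/06 is 2022/10/28.
Adding 14 calendar days to 2022/10/28 gives 2022/11/11, which is the date on which the repair-or-replace obligation becomes due. 2022/11/11 is a Friday, so no roll-forward applies.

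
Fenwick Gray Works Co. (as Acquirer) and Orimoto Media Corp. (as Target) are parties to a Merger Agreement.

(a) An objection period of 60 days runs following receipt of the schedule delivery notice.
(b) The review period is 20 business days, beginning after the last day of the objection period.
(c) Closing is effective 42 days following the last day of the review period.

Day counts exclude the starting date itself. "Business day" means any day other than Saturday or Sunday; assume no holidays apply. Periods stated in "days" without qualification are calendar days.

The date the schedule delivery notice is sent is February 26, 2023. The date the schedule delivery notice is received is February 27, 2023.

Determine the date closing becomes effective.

Adding 60 calendar days to February 27, 2023 gives April 28, 2023, which is the last day of the objection period.
The last day of the review period: counting 20 business days from Friday, April 28, 2023 (May 1, May 2, May 3, May 4, …, May 24, May 25, May 26, skipping weekends) reaches Friday, May 26, 2023.
Adding 42 calendar days to May 26, 2023 gives July 7, 2023, which is the date closing becomes effective.

July 7, 2023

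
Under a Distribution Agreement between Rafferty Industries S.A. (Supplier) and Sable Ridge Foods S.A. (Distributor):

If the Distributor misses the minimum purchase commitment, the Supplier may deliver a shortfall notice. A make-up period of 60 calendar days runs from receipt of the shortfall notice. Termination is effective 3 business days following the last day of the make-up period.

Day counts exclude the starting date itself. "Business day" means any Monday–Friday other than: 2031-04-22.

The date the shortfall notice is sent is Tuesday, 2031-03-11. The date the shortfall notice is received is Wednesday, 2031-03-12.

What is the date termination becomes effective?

2031-05-14

The last day of the make-up period: 60 calendar days after 2031-03-12 is 2031-05-11.
The date termination becomes effective: counting 3 business days from Sunday, 2031-05-11 (May 12, May 13, May 14, skipping weekends) reaches Wednesday, 2031-05-14.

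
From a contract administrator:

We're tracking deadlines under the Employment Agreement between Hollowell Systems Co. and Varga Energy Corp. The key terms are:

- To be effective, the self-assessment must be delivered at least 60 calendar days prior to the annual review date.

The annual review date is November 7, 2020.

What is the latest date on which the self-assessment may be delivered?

November 7, 2020 minus 60 days is September 8, 2020.

September 8, 2020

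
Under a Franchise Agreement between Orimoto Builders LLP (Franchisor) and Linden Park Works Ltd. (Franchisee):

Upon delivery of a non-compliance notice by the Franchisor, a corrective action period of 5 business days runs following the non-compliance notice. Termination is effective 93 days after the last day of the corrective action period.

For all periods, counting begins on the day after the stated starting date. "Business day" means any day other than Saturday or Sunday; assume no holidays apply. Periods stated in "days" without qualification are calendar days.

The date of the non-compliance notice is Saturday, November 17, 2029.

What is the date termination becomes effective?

From Saturday, November 17, 2029, 5 business days (Nov 19, Nov 20, Nov 21, Nov 22, Nov 23, skipping weekends) brings us to Friday, November 23, 2029, which is the last day of the corrective action period.
The date termination becomes effective: November 23, 2029 + 93 days = February 24, 2030.

February 24, 2030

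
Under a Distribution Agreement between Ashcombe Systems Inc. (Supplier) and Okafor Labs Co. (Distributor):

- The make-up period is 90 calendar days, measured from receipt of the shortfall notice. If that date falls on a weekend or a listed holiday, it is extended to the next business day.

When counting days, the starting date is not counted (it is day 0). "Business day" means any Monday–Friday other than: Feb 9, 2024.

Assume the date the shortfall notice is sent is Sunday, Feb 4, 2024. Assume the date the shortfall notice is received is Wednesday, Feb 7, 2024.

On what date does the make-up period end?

The last day of the make-up period: Feb 7, 2024 + 90 days = May 7, 2024. May 7, 2024 is a Tuesday and is not a listed holiday, so no roll-forward applies.

May 7, 2024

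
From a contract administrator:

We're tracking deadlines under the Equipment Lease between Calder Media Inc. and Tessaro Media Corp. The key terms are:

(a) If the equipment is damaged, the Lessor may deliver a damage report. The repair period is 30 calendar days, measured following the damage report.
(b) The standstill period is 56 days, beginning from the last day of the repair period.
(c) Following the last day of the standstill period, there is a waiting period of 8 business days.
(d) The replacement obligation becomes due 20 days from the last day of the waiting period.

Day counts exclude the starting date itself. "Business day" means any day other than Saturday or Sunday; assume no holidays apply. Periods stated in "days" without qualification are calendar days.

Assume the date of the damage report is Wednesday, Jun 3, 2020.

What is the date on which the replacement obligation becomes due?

Sep 29, 2020

Adding 30 calendar days to Jun 3, 2020 gives Jul 3, 2020, which is the last day of the repair period.
The last day of the standstill period: Jul 3, 2020 + 56 days = Aug 28, 2020.
The last day of the waiting period: 8 business days after Friday, Aug 28, 2020, skipping weekends — Aug 31, Sep 1, Sep 2, Sep 3, Sep 4, Sep 7, Sep 8, Sep 9 — lands on Wednesday, Sep 9, 2020.
The date on which the replacement obligation becomes due: 20 calendar days after Sep 9, 2020 is Sep 29, 2020.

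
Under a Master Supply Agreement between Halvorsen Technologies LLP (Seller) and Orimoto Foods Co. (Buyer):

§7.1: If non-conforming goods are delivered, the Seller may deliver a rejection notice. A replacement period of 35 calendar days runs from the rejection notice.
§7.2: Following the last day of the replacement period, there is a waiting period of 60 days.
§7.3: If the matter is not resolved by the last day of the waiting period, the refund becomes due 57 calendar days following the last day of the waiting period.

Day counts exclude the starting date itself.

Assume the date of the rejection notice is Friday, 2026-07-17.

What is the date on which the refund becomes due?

2026-12-16

The last day of the replacement period: 2026-07-17 + 35 days = 2026-08-21.
The last day of the waiting period: 2026-08-21 + 60 days = 2026-10-20.
Adding 57 calendar days to 2026-10-20 gives 2026-12-16, which is the date on which the refund becomes due.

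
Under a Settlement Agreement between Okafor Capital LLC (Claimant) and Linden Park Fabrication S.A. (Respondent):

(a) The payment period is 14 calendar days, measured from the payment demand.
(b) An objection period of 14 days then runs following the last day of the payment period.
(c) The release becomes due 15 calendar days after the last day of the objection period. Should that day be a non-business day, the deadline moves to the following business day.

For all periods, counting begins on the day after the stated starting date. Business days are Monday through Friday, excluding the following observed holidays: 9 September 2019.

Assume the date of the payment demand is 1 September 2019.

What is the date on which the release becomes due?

14 October 2019

The last day of the payment period: 1 September 2019 + 14 days = 15 September 2019.
The last day of the objection period: 15 September 2019 + 14 days = 29 September 2019.
Adding 15 calendar days to 29 September 2019 gives 14 October 2019, which is the date on which the release becomes due. 14 October 2019 is a Monday and is not a listed holiday, so no roll-forward applies.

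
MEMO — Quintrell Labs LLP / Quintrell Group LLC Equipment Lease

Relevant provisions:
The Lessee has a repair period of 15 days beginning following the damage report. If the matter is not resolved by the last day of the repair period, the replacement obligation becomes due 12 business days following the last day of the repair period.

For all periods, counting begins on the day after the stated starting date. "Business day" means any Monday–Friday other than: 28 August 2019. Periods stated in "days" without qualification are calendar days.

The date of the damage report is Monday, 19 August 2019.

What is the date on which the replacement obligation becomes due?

19 September 2019

Adding 15 calendar days to 19 August 2019 gives 3 September 2019, which is the last day of the repair period.
From Tuesday, 3 September 2019, 12 business days (Sep 4, Sep 5, Sep 6, Sep 9, …, Sep 17, Sep 18, Sep 19, skipping weekends) brings us to Thursday, 19 September 2019, which is the date on which the replacement obligation becomes due.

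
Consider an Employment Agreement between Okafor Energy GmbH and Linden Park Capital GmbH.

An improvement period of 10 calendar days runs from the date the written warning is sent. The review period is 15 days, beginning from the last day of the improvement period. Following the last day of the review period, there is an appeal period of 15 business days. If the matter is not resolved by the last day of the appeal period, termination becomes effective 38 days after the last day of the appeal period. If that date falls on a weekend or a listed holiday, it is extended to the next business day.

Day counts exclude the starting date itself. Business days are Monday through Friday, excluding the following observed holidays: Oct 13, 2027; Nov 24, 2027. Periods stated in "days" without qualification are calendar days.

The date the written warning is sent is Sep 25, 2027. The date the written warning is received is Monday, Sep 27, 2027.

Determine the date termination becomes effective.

The last day of the improvement period: 10 calendar days after Sep 25, 2027 is Oct 5, 2027.
The last day of the review period: Oct 5, 2027 + 15 days = Oct 20, 2027.
The last day of the appeal period: counting 15 business days from Wednesday, Oct 20, 2027 (Oct 21, Oct 22, Oct 25, Oct 26, …, Nov 8, Nov 9, Nov 10, skipping weekends) reaches Wednesday, Nov 10, 2027.
The date termination becomes effective: Nov 10, 2027 + 38 days = Dec 18, 2027. That falls on a Saturday, so it rolls to the next business day, Monday, Dec 20, 2027.

Dec 20, 2027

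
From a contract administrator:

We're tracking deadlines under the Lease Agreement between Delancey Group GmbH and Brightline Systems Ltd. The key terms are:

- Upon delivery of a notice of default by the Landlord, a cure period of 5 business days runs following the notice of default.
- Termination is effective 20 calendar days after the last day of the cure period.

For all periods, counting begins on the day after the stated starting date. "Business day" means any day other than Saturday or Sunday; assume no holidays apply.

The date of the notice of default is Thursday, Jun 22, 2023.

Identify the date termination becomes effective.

From Thursday, Jun 22, 2023, 5 business days (Jun 23, Jun 26, Jun 27, Jun 28, Jun 29, skipping weekends) brings us to Thursday, Jun 29, 2023, which is the last day of the cure period.
Adding 20 calendar days to Jun 29, 2023 gives Jul 19, 2023, which is the date termination becomes effective.

Jul 19, 2023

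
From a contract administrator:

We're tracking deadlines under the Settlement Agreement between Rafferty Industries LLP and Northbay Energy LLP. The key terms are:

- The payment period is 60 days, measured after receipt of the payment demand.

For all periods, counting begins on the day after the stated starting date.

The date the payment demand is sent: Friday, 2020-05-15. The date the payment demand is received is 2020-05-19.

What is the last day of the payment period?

2020-07-18

Adding 60 calendar days to 2020-05-19 gives 2020-07-18, which is the last day of the payment period.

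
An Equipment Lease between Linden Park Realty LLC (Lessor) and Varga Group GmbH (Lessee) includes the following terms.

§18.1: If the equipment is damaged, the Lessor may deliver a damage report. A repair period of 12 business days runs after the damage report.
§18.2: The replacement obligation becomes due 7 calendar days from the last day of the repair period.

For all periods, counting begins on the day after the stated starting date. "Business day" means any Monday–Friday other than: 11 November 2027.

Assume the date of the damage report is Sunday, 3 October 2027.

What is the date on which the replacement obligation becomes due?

From Sunday, 3 October 2027, 12 business days (Oct 4, Oct 5, Oct 6, Oct 7, …, Oct 15, Oct 18, Oct 19, skipping weekends) brings us to Tuesday, 19 October 2027, which is the last day of the repair period.
The date on which the replacement obligation becomes due: 7 calendar days after 19 October 2027 is 26 October 2027.

26 October 2027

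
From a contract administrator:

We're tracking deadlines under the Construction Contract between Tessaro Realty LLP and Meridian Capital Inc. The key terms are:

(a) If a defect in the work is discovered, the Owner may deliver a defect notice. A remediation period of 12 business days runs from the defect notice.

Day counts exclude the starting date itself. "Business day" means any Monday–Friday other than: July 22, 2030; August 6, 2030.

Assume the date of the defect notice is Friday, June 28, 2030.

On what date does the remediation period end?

From Friday, June 28, 2030, 12 business days (Jul 1, Jul 2, Jul 3, Jul 4, …, Jul 12, Jul 15, Jul 16, skipping weekends) brings us to Tuesday, July 16, 2030, which is the last day of the remediation period.

July 16, 2030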